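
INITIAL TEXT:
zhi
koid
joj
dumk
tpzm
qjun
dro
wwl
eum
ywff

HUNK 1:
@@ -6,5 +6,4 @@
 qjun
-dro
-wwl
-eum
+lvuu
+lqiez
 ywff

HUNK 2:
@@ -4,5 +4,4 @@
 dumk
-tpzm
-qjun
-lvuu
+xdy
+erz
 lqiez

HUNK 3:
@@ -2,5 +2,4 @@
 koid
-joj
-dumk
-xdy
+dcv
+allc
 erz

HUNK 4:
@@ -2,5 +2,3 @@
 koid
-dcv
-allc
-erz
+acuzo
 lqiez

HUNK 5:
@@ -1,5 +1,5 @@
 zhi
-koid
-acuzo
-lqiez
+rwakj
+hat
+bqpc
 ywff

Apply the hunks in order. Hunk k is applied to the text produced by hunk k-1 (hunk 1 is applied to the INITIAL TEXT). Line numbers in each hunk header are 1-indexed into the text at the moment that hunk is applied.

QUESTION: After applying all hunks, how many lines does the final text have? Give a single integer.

Answer: 5

Derivation:
Hunk 1: at line 6 remove [dro,wwl,eum] add [lvuu,lqiez] -> 9 lines: zhi koid joj dumk tpzm qjun lvuu lqiez ywff
Hunk 2: at line 4 remove [tpzm,qjun,lvuu] add [xdy,erz] -> 8 lines: zhi koid joj dumk xdy erz lqiez ywff
Hunk 3: at line 2 remove [joj,dumk,xdy] add [dcv,allc] -> 7 lines: zhi koid dcv allc erz lqiez ywff
Hunk 4: at line 2 remove [dcv,allc,erz] add [acuzo] -> 5 lines: zhi koid acuzo lqiez ywff
Hunk 5: at line 1 remove [koid,acuzo,lqiez] add [rwakj,hat,bqpc] -> 5 lines: zhi rwakj hat bqpc ywff
Final line count: 5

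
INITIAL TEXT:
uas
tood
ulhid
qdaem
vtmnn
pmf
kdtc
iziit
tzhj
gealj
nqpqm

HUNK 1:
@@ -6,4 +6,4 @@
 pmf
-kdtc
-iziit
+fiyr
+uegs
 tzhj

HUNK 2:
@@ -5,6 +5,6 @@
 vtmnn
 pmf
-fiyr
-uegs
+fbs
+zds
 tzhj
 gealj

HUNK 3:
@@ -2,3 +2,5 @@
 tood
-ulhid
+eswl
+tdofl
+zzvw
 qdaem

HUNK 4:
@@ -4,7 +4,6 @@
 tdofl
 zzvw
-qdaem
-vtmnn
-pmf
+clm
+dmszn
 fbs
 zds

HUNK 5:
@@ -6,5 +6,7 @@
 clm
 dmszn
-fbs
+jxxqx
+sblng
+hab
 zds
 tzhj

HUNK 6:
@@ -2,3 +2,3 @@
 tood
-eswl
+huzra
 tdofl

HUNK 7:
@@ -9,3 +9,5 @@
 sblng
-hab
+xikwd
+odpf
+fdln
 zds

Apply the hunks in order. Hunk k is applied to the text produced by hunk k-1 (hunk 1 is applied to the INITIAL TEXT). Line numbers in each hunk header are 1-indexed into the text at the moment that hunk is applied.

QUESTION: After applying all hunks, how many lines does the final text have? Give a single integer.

Hunk 1: at line 6 remove [kdtc,iziit] add [fiyr,uegs] -> 11 lines: uas tood ulhid qdaem vtmnn pmf fiyr uegs tzhj gealj nqpqm
Hunk 2: at line 5 remove [fiyr,uegs] add [fbs,zds] -> 11 lines: uas tood ulhid qdaem vtmnn pmf fbs zds tzhj gealj nqpqm
Hunk 3: at line 2 remove [ulhid] add [eswl,tdofl,zzvw] -> 13 lines: uas tood eswl tdofl zzvw qdaem vtmnn pmf fbs zds tzhj gealj nqpqm
Hunk 4: at line 4 remove [qdaem,vtmnn,pmf] add [clm,dmszn] -> 12 lines: uas tood eswl tdofl zzvw clm dmszn fbs zds tzhj gealj nqpqm
Hunk 5: at line 6 remove [fbs] add [jxxqx,sblng,hab] -> 14 lines: uas tood eswl tdofl zzvw clm dmszn jxxqx sblng hab zds tzhj gealj nqpqm
Hunk 6: at line 2 remove [eswl] add [huzra] -> 14 lines: uas tood huzra tdofl zzvw clm dmszn jxxqx sblng hab zds tzhj gealj nqpqm
Hunk 7: at line 9 remove [hab] add [xikwd,odpf,fdln] -> 16 lines: uas tood huzra tdofl zzvw clm dmszn jxxqx sblng xikwd odpf fdln zds tzhj gealj nqpqm
Final line count: 16

Answer: 16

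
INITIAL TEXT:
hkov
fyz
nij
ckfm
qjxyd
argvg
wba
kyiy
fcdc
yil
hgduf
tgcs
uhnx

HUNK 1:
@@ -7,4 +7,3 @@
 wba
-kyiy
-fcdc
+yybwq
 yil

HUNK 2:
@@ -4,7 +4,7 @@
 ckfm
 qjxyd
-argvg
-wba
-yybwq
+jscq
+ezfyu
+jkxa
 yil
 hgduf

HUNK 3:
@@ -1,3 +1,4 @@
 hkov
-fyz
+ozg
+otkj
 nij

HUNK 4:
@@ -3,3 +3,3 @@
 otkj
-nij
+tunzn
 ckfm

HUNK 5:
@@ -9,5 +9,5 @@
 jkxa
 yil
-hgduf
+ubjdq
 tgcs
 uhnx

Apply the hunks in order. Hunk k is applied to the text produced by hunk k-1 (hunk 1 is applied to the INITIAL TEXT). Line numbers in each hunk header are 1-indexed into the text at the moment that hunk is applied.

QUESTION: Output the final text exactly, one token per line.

Hunk 1: at line 7 remove [kyiy,fcdc] add [yybwq] -> 12 lines: hkov fyz nij ckfm qjxyd argvg wba yybwq yil hgduf tgcs uhnx
Hunk 2: at line 4 remove [argvg,wba,yybwq] add [jscq,ezfyu,jkxa] -> 12 lines: hkov fyz nij ckfm qjxyd jscq ezfyu jkxa yil hgduf tgcs uhnx
Hunk 3: at line 1 remove [fyz] add [ozg,otkj] -> 13 lines: hkov ozg otkj nij ckfm qjxyd jscq ezfyu jkxa yil hgduf tgcs uhnx
Hunk 4: at line 3 remove [nij] add [tunzn] -> 13 lines: hkov ozg otkj tunzn ckfm qjxyd jscq ezfyu jkxa yil hgduf tgcs uhnx
Hunk 5: at line 9 remove [hgduf] add [ubjdq] -> 13 lines: hkov ozg otkj tunzn ckfm qjxyd jscq ezfyu jkxa yil ubjdq tgcs uhnx

Answer: hkov
ozg
otkj
tunzn
ckfm
qjxyd
jscq
ezfyu
jkxa
yil
ubjdq
tgcs
uhnx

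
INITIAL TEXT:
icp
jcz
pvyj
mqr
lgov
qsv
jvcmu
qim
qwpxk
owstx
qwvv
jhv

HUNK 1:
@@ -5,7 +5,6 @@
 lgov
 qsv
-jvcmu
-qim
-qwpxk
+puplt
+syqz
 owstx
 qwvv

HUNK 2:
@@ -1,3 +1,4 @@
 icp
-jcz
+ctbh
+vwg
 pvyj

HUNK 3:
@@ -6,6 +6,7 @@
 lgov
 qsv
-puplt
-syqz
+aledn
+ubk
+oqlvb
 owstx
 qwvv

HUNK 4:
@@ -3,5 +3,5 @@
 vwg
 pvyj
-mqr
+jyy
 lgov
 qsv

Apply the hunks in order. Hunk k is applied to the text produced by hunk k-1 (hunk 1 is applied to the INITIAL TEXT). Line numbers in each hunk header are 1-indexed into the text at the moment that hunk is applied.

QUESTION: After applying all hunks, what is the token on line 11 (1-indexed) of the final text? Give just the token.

Answer: owstx

Derivation:
Hunk 1: at line 5 remove [jvcmu,qim,qwpxk] add [puplt,syqz] -> 11 lines: icp jcz pvyj mqr lgov qsv puplt syqz owstx qwvv jhv
Hunk 2: at line 1 remove [jcz] add [ctbh,vwg] -> 12 lines: icp ctbh vwg pvyj mqr lgov qsv puplt syqz owstx qwvv jhv
Hunk 3: at line 6 remove [puplt,syqz] add [aledn,ubk,oqlvb] -> 13 lines: icp ctbh vwg pvyj mqr lgov qsv aledn ubk oqlvb owstx qwvv jhv
Hunk 4: at line 3 remove [mqr] add [jyy] -> 13 lines: icp ctbh vwg pvyj jyy lgov qsv aledn ubk oqlvb owstx qwvv jhv
Final line 11: owstx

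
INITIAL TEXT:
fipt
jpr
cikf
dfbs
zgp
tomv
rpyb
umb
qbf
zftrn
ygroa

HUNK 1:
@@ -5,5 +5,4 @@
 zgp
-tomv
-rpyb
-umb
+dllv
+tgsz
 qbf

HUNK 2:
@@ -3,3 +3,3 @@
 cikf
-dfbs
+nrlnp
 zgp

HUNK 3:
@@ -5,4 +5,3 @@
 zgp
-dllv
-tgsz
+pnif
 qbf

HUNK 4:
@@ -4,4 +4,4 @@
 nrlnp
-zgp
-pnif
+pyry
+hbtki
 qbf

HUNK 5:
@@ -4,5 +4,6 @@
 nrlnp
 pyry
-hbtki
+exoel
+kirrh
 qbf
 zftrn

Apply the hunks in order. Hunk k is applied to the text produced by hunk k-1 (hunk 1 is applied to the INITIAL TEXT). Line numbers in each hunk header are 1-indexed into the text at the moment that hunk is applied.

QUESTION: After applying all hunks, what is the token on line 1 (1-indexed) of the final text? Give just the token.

Answer: fipt

Derivation:
Hunk 1: at line 5 remove [tomv,rpyb,umb] add [dllv,tgsz] -> 10 lines: fipt jpr cikf dfbs zgp dllv tgsz qbf zftrn ygroa
Hunk 2: at line 3 remove [dfbs] add [nrlnp] -> 10 lines: fipt jpr cikf nrlnp zgp dllv tgsz qbf zftrn ygroa
Hunk 3: at line 5 remove [dllv,tgsz] add [pnif] -> 9 lines: fipt jpr cikf nrlnp zgp pnif qbf zftrn ygroa
Hunk 4: at line 4 remove [zgp,pnif] add [pyry,hbtki] -> 9 lines: fipt jpr cikf nrlnp pyry hbtki qbf zftrn ygroa
Hunk 5: at line 4 remove [hbtki] add [exoel,kirrh] -> 10 lines: fipt jpr cikf nrlnp pyry exoel kirrh qbf zftrn ygroa
Final line 1: fipt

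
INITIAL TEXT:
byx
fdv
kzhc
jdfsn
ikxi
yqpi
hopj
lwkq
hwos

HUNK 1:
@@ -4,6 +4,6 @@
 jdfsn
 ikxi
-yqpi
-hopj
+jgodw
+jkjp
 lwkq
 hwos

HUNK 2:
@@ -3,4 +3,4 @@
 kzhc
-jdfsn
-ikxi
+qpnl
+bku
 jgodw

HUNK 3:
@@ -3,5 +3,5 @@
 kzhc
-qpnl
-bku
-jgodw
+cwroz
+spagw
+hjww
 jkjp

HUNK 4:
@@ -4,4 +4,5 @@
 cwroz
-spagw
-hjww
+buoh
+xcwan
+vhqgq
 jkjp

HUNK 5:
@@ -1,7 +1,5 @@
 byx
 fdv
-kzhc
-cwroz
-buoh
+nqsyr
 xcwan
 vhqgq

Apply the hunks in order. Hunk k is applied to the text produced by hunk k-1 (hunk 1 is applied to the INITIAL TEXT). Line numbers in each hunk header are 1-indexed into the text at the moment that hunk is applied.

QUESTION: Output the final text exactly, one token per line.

Answer: byx
fdv
nqsyr
xcwan
vhqgq
jkjp
lwkq
hwos

Derivation:
Hunk 1: at line 4 remove [yqpi,hopj] add [jgodw,jkjp] -> 9 lines: byx fdv kzhc jdfsn ikxi jgodw jkjp lwkq hwos
Hunk 2: at line 3 remove [jdfsn,ikxi] add [qpnl,bku] -> 9 lines: byx fdv kzhc qpnl bku jgodw jkjp lwkq hwos
Hunk 3: at line 3 remove [qpnl,bku,jgodw] add [cwroz,spagw,hjww] -> 9 lines: byx fdv kzhc cwroz spagw hjww jkjp lwkq hwos
Hunk 4: at line 4 remove [spagw,hjww] add [buoh,xcwan,vhqgq] -> 10 lines: byx fdv kzhc cwroz buoh xcwan vhqgq jkjp lwkq hwos
Hunk 5: at line 1 remove [kzhc,cwroz,buoh] add [nqsyr] -> 8 lines: byx fdv nqsyr xcwan vhqgq jkjp lwkq hwos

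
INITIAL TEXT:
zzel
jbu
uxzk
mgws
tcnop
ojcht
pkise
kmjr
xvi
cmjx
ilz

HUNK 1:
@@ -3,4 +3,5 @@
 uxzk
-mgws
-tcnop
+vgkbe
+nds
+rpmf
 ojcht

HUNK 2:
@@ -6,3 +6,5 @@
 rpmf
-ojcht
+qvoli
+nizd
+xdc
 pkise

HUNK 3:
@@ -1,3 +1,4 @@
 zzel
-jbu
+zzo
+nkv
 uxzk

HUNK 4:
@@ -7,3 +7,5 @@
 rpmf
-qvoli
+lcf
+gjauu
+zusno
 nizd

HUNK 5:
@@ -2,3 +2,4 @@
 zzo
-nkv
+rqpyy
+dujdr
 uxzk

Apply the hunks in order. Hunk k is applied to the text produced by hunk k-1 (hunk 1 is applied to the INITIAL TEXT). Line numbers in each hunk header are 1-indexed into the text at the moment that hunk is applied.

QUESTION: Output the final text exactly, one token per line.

Answer: zzel
zzo
rqpyy
dujdr
uxzk
vgkbe
nds
rpmf
lcf
gjauu
zusno
nizd
xdc
pkise
kmjr
xvi
cmjx
ilz

Derivation:
Hunk 1: at line 3 remove [mgws,tcnop] add [vgkbe,nds,rpmf] -> 12 lines: zzel jbu uxzk vgkbe nds rpmf ojcht pkise kmjr xvi cmjx ilz
Hunk 2: at line 6 remove [ojcht] add [qvoli,nizd,xdc] -> 14 lines: zzel jbu uxzk vgkbe nds rpmf qvoli nizd xdc pkise kmjr xvi cmjx ilz
Hunk 3: at line 1 remove [jbu] add [zzo,nkv] -> 15 lines: zzel zzo nkv uxzk vgkbe nds rpmf qvoli nizd xdc pkise kmjr xvi cmjx ilz
Hunk 4: at line 7 remove [qvoli] add [lcf,gjauu,zusno] -> 17 lines: zzel zzo nkv uxzk vgkbe nds rpmf lcf gjauu zusno nizd xdc pkise kmjr xvi cmjx ilz
Hunk 5: at line 2 remove [nkv] add [rqpyy,dujdr] -> 18 lines: zzel zzo rqpyy dujdr uxzk vgkbe nds rpmf lcf gjauu zusno nizd xdc pkise kmjr xvi cmjx ilz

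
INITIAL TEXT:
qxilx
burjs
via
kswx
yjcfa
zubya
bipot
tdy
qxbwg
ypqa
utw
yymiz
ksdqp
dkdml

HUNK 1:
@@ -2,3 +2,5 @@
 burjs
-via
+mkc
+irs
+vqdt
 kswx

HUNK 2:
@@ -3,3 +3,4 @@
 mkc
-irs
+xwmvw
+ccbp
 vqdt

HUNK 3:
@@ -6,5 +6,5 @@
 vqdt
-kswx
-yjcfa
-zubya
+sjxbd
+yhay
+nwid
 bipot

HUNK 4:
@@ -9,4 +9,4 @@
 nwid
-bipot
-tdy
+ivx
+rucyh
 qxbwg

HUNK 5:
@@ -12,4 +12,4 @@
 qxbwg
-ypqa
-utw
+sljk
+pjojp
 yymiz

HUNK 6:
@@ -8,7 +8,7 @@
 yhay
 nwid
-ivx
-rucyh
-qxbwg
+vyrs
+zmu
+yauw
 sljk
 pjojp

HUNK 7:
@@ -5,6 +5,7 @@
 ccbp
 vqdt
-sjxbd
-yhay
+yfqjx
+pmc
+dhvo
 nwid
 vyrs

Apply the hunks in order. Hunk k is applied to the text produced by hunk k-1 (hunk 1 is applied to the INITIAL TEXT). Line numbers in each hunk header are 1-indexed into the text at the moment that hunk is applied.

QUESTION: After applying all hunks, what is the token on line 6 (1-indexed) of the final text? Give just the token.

Hunk 1: at line 2 remove [via] add [mkc,irs,vqdt] -> 16 lines: qxilx burjs mkc irs vqdt kswx yjcfa zubya bipot tdy qxbwg ypqa utw yymiz ksdqp dkdml
Hunk 2: at line 3 remove [irs] add [xwmvw,ccbp] -> 17 lines: qxilx burjs mkc xwmvw ccbp vqdt kswx yjcfa zubya bipot tdy qxbwg ypqa utw yymiz ksdqp dkdml
Hunk 3: at line 6 remove [kswx,yjcfa,zubya] add [sjxbd,yhay,nwid] -> 17 lines: qxilx burjs mkc xwmvw ccbp vqdt sjxbd yhay nwid bipot tdy qxbwg ypqa utw yymiz ksdqp dkdml
Hunk 4: at line 9 remove [bipot,tdy] add [ivx,rucyh] -> 17 lines: qxilx burjs mkc xwmvw ccbp vqdt sjxbd yhay nwid ivx rucyh qxbwg ypqa utw yymiz ksdqp dkdml
Hunk 5: at line 12 remove [ypqa,utw] add [sljk,pjojp] -> 17 lines: qxilx burjs mkc xwmvw ccbp vqdt sjxbd yhay nwid ivx rucyh qxbwg sljk pjojp yymiz ksdqp dkdml
Hunk 6: at line 8 remove [ivx,rucyh,qxbwg] add [vyrs,zmu,yauw] -> 17 lines: qxilx burjs mkc xwmvw ccbp vqdt sjxbd yhay nwid vyrs zmu yauw sljk pjojp yymiz ksdqp dkdml
Hunk 7: at line 5 remove [sjxbd,yhay] add [yfqjx,pmc,dhvo] -> 18 lines: qxilx burjs mkc xwmvw ccbp vqdt yfqjx pmc dhvo nwid vyrs zmu yauw sljk pjojp yymiz ksdqp dkdml
Final line 6: vqdt

Answer: vqdt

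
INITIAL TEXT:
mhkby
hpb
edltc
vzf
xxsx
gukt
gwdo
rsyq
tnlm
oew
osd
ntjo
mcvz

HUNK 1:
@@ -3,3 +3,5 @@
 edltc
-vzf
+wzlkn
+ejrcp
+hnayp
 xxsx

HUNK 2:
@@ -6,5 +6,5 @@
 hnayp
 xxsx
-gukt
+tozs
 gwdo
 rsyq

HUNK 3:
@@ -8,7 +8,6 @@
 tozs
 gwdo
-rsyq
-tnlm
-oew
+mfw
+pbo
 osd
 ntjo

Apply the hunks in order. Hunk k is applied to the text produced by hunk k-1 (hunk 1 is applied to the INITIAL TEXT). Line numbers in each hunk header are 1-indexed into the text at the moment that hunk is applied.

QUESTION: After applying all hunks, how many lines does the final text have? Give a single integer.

Hunk 1: at line 3 remove [vzf] add [wzlkn,ejrcp,hnayp] -> 15 lines: mhkby hpb edltc wzlkn ejrcp hnayp xxsx gukt gwdo rsyq tnlm oew osd ntjo mcvz
Hunk 2: at line 6 remove [gukt] add [tozs] -> 15 lines: mhkby hpb edltc wzlkn ejrcp hnayp xxsx tozs gwdo rsyq tnlm oew osd ntjo mcvz
Hunk 3: at line 8 remove [rsyq,tnlm,oew] add [mfw,pbo] -> 14 lines: mhkby hpb edltc wzlkn ejrcp hnayp xxsx tozs gwdo mfw pbo osd ntjo mcvz
Final line count: 14

Answer: 14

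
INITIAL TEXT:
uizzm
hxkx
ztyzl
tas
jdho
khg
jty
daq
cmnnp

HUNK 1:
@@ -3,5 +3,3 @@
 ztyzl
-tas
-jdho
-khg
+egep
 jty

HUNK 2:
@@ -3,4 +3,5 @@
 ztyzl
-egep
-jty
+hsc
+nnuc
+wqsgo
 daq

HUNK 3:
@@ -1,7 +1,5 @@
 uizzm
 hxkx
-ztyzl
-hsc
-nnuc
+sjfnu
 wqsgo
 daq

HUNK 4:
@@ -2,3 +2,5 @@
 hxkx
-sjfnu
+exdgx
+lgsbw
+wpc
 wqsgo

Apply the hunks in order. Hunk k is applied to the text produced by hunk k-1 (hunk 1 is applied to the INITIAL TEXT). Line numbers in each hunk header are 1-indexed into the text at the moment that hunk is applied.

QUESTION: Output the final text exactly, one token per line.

Hunk 1: at line 3 remove [tas,jdho,khg] add [egep] -> 7 lines: uizzm hxkx ztyzl egep jty daq cmnnp
Hunk 2: at line 3 remove [egep,jty] add [hsc,nnuc,wqsgo] -> 8 lines: uizzm hxkx ztyzl hsc nnuc wqsgo daq cmnnp
Hunk 3: at line 1 remove [ztyzl,hsc,nnuc] add [sjfnu] -> 6 lines: uizzm hxkx sjfnu wqsgo daq cmnnp
Hunk 4: at line 2 remove [sjfnu] add [exdgx,lgsbw,wpc] -> 8 lines: uizzm hxkx exdgx lgsbw wpc wqsgo daq cmnnp

Answer: uizzm
hxkx
exdgx
lgsbw
wpc
wqsgo
daq
cmnnp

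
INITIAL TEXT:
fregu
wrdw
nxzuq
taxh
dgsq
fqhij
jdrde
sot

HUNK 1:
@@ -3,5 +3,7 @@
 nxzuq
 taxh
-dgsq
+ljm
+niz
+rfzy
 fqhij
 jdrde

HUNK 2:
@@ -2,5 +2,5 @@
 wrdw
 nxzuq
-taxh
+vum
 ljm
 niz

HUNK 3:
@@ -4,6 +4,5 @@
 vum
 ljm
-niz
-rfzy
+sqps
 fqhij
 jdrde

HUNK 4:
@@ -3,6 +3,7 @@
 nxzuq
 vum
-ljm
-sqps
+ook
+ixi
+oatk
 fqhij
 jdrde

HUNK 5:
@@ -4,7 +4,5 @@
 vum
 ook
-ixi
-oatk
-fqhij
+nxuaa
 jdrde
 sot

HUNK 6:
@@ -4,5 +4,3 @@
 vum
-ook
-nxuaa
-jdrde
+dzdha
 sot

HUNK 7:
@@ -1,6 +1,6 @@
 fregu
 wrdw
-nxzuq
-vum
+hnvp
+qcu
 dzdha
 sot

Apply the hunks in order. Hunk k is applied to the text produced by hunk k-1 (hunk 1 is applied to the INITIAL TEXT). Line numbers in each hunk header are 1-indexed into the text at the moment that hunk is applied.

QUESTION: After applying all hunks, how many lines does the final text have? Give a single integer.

Answer: 6

Derivation:
Hunk 1: at line 3 remove [dgsq] add [ljm,niz,rfzy] -> 10 lines: fregu wrdw nxzuq taxh ljm niz rfzy fqhij jdrde sot
Hunk 2: at line 2 remove [taxh] add [vum] -> 10 lines: fregu wrdw nxzuq vum ljm niz rfzy fqhij jdrde sot
Hunk 3: at line 4 remove [niz,rfzy] add [sqps] -> 9 lines: fregu wrdw nxzuq vum ljm sqps fqhij jdrde sot
Hunk 4: at line 3 remove [ljm,sqps] add [ook,ixi,oatk] -> 10 lines: fregu wrdw nxzuq vum ook ixi oatk fqhij jdrde sot
Hunk 5: at line 4 remove [ixi,oatk,fqhij] add [nxuaa] -> 8 lines: fregu wrdw nxzuq vum ook nxuaa jdrde sot
Hunk 6: at line 4 remove [ook,nxuaa,jdrde] add [dzdha] -> 6 lines: fregu wrdw nxzuq vum dzdha sot
Hunk 7: at line 1 remove [nxzuq,vum] add [hnvp,qcu] -> 6 lines: fregu wrdw hnvp qcu dzdha sot
Final line count: 6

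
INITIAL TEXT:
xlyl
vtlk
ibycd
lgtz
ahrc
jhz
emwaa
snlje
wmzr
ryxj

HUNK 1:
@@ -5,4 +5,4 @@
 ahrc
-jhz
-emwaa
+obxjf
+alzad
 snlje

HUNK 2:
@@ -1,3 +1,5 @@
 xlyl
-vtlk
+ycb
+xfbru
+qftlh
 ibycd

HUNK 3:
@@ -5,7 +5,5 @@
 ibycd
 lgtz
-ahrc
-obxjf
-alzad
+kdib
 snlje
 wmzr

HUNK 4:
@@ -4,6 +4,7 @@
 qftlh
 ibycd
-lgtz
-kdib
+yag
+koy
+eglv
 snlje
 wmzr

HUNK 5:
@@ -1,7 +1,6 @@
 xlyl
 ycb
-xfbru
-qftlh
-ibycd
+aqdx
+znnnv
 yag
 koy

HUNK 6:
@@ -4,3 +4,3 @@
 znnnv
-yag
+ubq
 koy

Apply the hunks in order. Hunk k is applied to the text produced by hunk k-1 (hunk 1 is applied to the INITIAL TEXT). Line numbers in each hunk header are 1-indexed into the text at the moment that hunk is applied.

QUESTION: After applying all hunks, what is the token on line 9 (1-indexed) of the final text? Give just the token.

Hunk 1: at line 5 remove [jhz,emwaa] add [obxjf,alzad] -> 10 lines: xlyl vtlk ibycd lgtz ahrc obxjf alzad snlje wmzr ryxj
Hunk 2: at line 1 remove [vtlk] add [ycb,xfbru,qftlh] -> 12 lines: xlyl ycb xfbru qftlh ibycd lgtz ahrc obxjf alzad snlje wmzr ryxj
Hunk 3: at line 5 remove [ahrc,obxjf,alzad] add [kdib] -> 10 lines: xlyl ycb xfbru qftlh ibycd lgtz kdib snlje wmzr ryxj
Hunk 4: at line 4 remove [lgtz,kdib] add [yag,koy,eglv] -> 11 lines: xlyl ycb xfbru qftlh ibycd yag koy eglv snlje wmzr ryxj
Hunk 5: at line 1 remove [xfbru,qftlh,ibycd] add [aqdx,znnnv] -> 10 lines: xlyl ycb aqdx znnnv yag koy eglv snlje wmzr ryxj
Hunk 6: at line 4 remove [yag] add [ubq] -> 10 lines: xlyl ycb aqdx znnnv ubq koy eglv snlje wmzr ryxj
Final line 9: wmzr

Answer: wmzr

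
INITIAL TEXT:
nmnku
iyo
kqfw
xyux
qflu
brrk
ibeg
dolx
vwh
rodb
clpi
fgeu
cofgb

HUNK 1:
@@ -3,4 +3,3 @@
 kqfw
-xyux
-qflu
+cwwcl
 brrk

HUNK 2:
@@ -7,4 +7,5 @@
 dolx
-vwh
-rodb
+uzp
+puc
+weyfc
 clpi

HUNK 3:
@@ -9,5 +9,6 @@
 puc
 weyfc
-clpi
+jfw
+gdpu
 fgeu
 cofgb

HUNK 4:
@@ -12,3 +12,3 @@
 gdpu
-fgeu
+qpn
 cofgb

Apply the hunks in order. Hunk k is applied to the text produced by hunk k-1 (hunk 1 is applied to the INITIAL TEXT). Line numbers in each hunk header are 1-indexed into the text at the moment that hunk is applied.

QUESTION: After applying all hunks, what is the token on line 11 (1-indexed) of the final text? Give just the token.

Hunk 1: at line 3 remove [xyux,qflu] add [cwwcl] -> 12 lines: nmnku iyo kqfw cwwcl brrk ibeg dolx vwh rodb clpi fgeu cofgb
Hunk 2: at line 7 remove [vwh,rodb] add [uzp,puc,weyfc] -> 13 lines: nmnku iyo kqfw cwwcl brrk ibeg dolx uzp puc weyfc clpi fgeu cofgb
Hunk 3: at line 9 remove [clpi] add [jfw,gdpu] -> 14 lines: nmnku iyo kqfw cwwcl brrk ibeg dolx uzp puc weyfc jfw gdpu fgeu cofgb
Hunk 4: at line 12 remove [fgeu] add [qpn] -> 14 lines: nmnku iyo kqfw cwwcl brrk ibeg dolx uzp puc weyfc jfw gdpu qpn cofgb
Final line 11: jfw

Answer: jfw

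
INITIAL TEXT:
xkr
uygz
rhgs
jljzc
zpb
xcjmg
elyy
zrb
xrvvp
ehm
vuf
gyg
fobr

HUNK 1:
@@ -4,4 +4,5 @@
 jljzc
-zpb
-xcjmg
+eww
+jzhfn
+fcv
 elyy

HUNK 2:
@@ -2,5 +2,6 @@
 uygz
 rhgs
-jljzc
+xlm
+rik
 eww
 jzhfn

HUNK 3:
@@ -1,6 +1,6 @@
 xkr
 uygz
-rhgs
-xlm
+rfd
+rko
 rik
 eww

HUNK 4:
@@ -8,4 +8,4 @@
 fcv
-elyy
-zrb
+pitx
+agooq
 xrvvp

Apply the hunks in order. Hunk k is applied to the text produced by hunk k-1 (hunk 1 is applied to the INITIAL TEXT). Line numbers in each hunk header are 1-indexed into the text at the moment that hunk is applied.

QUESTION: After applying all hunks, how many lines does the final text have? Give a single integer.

Answer: 15

Derivation:
Hunk 1: at line 4 remove [zpb,xcjmg] add [eww,jzhfn,fcv] -> 14 lines: xkr uygz rhgs jljzc eww jzhfn fcv elyy zrb xrvvp ehm vuf gyg fobr
Hunk 2: at line 2 remove [jljzc] add [xlm,rik] -> 15 lines: xkr uygz rhgs xlm rik eww jzhfn fcv elyy zrb xrvvp ehm vuf gyg fobr
Hunk 3: at line 1 remove [rhgs,xlm] add [rfd,rko] -> 15 lines: xkr uygz rfd rko rik eww jzhfn fcv elyy zrb xrvvp ehm vuf gyg fobr
Hunk 4: at line 8 remove [elyy,zrb] add [pitx,agooq] -> 15 lines: xkr uygz rfd rko rik eww jzhfn fcv pitx agooq xrvvp ehm vuf gyg fobr
Final line count: 15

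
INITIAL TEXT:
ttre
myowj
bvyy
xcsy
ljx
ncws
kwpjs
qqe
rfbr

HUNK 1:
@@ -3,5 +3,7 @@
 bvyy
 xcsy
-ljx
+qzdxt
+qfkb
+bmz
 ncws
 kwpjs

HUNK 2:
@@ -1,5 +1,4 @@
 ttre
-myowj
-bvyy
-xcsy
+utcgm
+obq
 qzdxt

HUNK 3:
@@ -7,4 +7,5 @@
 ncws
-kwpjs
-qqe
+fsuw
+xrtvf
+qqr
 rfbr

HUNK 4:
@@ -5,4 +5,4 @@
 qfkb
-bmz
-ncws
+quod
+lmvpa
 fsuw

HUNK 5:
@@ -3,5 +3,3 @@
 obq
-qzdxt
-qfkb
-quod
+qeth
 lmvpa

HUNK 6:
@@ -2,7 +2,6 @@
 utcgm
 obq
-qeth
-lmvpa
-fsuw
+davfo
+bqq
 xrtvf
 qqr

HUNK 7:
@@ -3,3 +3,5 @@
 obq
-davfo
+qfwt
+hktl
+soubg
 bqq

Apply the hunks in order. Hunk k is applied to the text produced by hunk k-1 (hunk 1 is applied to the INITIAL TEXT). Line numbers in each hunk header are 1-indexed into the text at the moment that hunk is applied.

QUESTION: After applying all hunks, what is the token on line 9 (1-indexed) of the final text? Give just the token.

Hunk 1: at line 3 remove [ljx] add [qzdxt,qfkb,bmz] -> 11 lines: ttre myowj bvyy xcsy qzdxt qfkb bmz ncws kwpjs qqe rfbr
Hunk 2: at line 1 remove [myowj,bvyy,xcsy] add [utcgm,obq] -> 10 lines: ttre utcgm obq qzdxt qfkb bmz ncws kwpjs qqe rfbr
Hunk 3: at line 7 remove [kwpjs,qqe] add [fsuw,xrtvf,qqr] -> 11 lines: ttre utcgm obq qzdxt qfkb bmz ncws fsuw xrtvf qqr rfbr
Hunk 4: at line 5 remove [bmz,ncws] add [quod,lmvpa] -> 11 lines: ttre utcgm obq qzdxt qfkb quod lmvpa fsuw xrtvf qqr rfbr
Hunk 5: at line 3 remove [qzdxt,qfkb,quod] add [qeth] -> 9 lines: ttre utcgm obq qeth lmvpa fsuw xrtvf qqr rfbr
Hunk 6: at line 2 remove [qeth,lmvpa,fsuw] add [davfo,bqq] -> 8 lines: ttre utcgm obq davfo bqq xrtvf qqr rfbr
Hunk 7: at line 3 remove [davfo] add [qfwt,hktl,soubg] -> 10 lines: ttre utcgm obq qfwt hktl soubg bqq xrtvf qqr rfbr
Final line 9: qqr

Answer: qqr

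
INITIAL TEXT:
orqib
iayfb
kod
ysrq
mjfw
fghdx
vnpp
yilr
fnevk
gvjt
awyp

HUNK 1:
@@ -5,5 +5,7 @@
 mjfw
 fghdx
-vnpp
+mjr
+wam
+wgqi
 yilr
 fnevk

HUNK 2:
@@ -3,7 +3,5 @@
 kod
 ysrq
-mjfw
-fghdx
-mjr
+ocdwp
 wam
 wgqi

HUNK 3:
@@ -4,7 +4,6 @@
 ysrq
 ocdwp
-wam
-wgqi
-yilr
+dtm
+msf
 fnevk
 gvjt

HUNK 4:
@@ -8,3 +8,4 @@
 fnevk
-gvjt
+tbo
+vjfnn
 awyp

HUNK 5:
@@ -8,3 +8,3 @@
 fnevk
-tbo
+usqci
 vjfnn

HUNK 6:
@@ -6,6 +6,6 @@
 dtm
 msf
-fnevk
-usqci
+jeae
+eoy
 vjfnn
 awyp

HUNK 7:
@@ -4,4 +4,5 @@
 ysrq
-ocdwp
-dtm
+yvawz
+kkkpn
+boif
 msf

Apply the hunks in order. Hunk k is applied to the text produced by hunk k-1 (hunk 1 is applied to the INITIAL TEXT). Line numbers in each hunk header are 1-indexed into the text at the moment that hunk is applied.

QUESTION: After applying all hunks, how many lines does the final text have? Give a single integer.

Hunk 1: at line 5 remove [vnpp] add [mjr,wam,wgqi] -> 13 lines: orqib iayfb kod ysrq mjfw fghdx mjr wam wgqi yilr fnevk gvjt awyp
Hunk 2: at line 3 remove [mjfw,fghdx,mjr] add [ocdwp] -> 11 lines: orqib iayfb kod ysrq ocdwp wam wgqi yilr fnevk gvjt awyp
Hunk 3: at line 4 remove [wam,wgqi,yilr] add [dtm,msf] -> 10 lines: orqib iayfb kod ysrq ocdwp dtm msf fnevk gvjt awyp
Hunk 4: at line 8 remove [gvjt] add [tbo,vjfnn] -> 11 lines: orqib iayfb kod ysrq ocdwp dtm msf fnevk tbo vjfnn awyp
Hunk 5: at line 8 remove [tbo] add [usqci] -> 11 lines: orqib iayfb kod ysrq ocdwp dtm msf fnevk usqci vjfnn awyp
Hunk 6: at line 6 remove [fnevk,usqci] add [jeae,eoy] -> 11 lines: orqib iayfb kod ysrq ocdwp dtm msf jeae eoy vjfnn awyp
Hunk 7: at line 4 remove [ocdwp,dtm] add [yvawz,kkkpn,boif] -> 12 lines: orqib iayfb kod ysrq yvawz kkkpn boif msf jeae eoy vjfnn awyp
Final line count: 12

Answer: 12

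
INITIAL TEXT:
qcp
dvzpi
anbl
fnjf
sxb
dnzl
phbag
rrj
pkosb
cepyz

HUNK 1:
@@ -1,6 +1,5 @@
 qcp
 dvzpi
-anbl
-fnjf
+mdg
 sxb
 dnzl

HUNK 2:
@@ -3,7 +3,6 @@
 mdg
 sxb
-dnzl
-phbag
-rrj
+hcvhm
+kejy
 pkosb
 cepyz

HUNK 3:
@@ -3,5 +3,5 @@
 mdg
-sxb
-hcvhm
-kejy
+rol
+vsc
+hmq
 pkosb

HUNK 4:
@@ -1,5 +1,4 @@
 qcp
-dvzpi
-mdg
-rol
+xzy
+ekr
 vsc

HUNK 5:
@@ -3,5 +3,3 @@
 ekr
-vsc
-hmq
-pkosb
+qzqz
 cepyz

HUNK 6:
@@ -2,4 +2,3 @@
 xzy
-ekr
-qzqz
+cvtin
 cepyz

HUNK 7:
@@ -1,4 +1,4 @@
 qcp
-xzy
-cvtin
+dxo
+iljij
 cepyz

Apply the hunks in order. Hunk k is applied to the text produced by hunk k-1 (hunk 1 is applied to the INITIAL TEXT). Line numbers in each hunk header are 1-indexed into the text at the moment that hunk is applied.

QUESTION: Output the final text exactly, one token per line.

Hunk 1: at line 1 remove [anbl,fnjf] add [mdg] -> 9 lines: qcp dvzpi mdg sxb dnzl phbag rrj pkosb cepyz
Hunk 2: at line 3 remove [dnzl,phbag,rrj] add [hcvhm,kejy] -> 8 lines: qcp dvzpi mdg sxb hcvhm kejy pkosb cepyz
Hunk 3: at line 3 remove [sxb,hcvhm,kejy] add [rol,vsc,hmq] -> 8 lines: qcp dvzpi mdg rol vsc hmq pkosb cepyz
Hunk 4: at line 1 remove [dvzpi,mdg,rol] add [xzy,ekr] -> 7 lines: qcp xzy ekr vsc hmq pkosb cepyz
Hunk 5: at line 3 remove [vsc,hmq,pkosb] add [qzqz] -> 5 lines: qcp xzy ekr qzqz cepyz
Hunk 6: at line 2 remove [ekr,qzqz] add [cvtin] -> 4 lines: qcp xzy cvtin cepyz
Hunk 7: at line 1 remove [xzy,cvtin] add [dxo,iljij] -> 4 lines: qcp dxo iljij cepyz

Answer: qcp
dxo
iljij
cepyz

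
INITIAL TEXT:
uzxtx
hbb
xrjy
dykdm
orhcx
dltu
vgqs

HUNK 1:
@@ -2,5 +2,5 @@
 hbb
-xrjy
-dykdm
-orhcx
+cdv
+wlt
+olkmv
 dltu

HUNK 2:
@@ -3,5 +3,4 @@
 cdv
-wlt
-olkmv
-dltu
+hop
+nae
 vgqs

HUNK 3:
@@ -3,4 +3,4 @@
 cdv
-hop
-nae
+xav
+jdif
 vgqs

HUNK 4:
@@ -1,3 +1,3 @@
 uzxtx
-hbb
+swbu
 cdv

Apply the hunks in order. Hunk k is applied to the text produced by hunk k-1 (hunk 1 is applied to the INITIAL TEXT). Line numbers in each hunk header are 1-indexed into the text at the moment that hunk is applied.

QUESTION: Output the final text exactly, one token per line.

Answer: uzxtx
swbu
cdv
xav
jdif
vgqs

Derivation:
Hunk 1: at line 2 remove [xrjy,dykdm,orhcx] add [cdv,wlt,olkmv] -> 7 lines: uzxtx hbb cdv wlt olkmv dltu vgqs
Hunk 2: at line 3 remove [wlt,olkmv,dltu] add [hop,nae] -> 6 lines: uzxtx hbb cdv hop nae vgqs
Hunk 3: at line 3 remove [hop,nae] add [xav,jdif] -> 6 lines: uzxtx hbb cdv xav jdif vgqs
Hunk 4: at line 1 remove [hbb] add [swbu] -> 6 lines: uzxtx swbu cdv xav jdif vgqs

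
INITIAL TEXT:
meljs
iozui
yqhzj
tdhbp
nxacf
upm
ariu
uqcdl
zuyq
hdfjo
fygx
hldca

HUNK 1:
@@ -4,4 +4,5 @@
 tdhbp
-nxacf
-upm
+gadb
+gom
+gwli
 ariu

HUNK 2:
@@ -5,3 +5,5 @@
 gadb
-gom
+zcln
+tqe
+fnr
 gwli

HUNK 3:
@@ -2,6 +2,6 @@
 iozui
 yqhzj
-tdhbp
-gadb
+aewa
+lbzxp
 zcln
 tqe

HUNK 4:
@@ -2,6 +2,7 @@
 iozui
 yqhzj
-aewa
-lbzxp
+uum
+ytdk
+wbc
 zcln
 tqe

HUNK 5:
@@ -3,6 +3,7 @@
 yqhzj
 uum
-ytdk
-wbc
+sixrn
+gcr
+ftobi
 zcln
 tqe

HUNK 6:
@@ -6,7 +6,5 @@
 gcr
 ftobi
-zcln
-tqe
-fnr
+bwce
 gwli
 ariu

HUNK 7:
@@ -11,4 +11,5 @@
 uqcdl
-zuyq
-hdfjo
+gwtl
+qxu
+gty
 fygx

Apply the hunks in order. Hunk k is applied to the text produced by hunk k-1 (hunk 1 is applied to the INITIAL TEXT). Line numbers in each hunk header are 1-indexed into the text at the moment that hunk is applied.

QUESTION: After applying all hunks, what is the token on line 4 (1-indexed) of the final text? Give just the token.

Answer: uum

Derivation:
Hunk 1: at line 4 remove [nxacf,upm] add [gadb,gom,gwli] -> 13 lines: meljs iozui yqhzj tdhbp gadb gom gwli ariu uqcdl zuyq hdfjo fygx hldca
Hunk 2: at line 5 remove [gom] add [zcln,tqe,fnr] -> 15 lines: meljs iozui yqhzj tdhbp gadb zcln tqe fnr gwli ariu uqcdl zuyq hdfjo fygx hldca
Hunk 3: at line 2 remove [tdhbp,gadb] add [aewa,lbzxp] -> 15 lines: meljs iozui yqhzj aewa lbzxp zcln tqe fnr gwli ariu uqcdl zuyq hdfjo fygx hldca
Hunk 4: at line 2 remove [aewa,lbzxp] add [uum,ytdk,wbc] -> 16 lines: meljs iozui yqhzj uum ytdk wbc zcln tqe fnr gwli ariu uqcdl zuyq hdfjo fygx hldca
Hunk 5: at line 3 remove [ytdk,wbc] add [sixrn,gcr,ftobi] -> 17 lines: meljs iozui yqhzj uum sixrn gcr ftobi zcln tqe fnr gwli ariu uqcdl zuyq hdfjo fygx hldca
Hunk 6: at line 6 remove [zcln,tqe,fnr] add [bwce] -> 15 lines: meljs iozui yqhzj uum sixrn gcr ftobi bwce gwli ariu uqcdl zuyq hdfjo fygx hldca
Hunk 7: at line 11 remove [zuyq,hdfjo] add [gwtl,qxu,gty] -> 16 lines: meljs iozui yqhzj uum sixrn gcr ftobi bwce gwli ariu uqcdl gwtl qxu gty fygx hldca
Final line 4: uum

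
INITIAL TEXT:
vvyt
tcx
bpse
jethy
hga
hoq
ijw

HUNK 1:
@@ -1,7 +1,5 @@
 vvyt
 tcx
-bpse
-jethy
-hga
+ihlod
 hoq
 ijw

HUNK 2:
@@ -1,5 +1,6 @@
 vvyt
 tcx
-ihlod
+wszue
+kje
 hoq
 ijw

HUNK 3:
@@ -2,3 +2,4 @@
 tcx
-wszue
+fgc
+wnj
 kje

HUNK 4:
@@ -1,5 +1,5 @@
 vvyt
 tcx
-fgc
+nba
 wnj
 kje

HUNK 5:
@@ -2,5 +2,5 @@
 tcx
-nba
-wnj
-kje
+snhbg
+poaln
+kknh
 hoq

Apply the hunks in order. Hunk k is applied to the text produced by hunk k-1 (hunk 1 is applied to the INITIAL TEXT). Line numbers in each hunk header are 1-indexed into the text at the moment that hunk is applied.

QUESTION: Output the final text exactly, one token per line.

Hunk 1: at line 1 remove [bpse,jethy,hga] add [ihlod] -> 5 lines: vvyt tcx ihlod hoq ijw
Hunk 2: at line 1 remove [ihlod] add [wszue,kje] -> 6 lines: vvyt tcx wszue kje hoq ijw
Hunk 3: at line 2 remove [wszue] add [fgc,wnj] -> 7 lines: vvyt tcx fgc wnj kje hoq ijw
Hunk 4: at line 1 remove [fgc] add [nba] -> 7 lines: vvyt tcx nba wnj kje hoq ijw
Hunk 5: at line 2 remove [nba,wnj,kje] add [snhbg,poaln,kknh] -> 7 lines: vvyt tcx snhbg poaln kknh hoq ijw

Answer: vvyt
tcx
snhbg
poaln
kknh
hoq
ijw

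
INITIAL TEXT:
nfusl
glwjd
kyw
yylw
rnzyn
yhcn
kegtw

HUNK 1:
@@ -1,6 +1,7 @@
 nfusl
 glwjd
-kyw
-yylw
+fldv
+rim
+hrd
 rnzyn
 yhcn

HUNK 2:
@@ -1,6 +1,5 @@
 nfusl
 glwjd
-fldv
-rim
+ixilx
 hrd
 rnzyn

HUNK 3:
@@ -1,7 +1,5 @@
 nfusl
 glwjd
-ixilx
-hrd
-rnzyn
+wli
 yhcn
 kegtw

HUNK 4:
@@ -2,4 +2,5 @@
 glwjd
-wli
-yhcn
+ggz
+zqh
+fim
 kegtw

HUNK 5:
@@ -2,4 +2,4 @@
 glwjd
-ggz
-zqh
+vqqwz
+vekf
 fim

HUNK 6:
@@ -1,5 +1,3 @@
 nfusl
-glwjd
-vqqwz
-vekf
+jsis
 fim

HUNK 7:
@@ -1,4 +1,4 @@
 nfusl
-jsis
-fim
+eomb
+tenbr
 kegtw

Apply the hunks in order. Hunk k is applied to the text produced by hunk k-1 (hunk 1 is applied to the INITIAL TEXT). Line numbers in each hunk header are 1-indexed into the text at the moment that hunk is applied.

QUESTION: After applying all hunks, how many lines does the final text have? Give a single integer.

Hunk 1: at line 1 remove [kyw,yylw] add [fldv,rim,hrd] -> 8 lines: nfusl glwjd fldv rim hrd rnzyn yhcn kegtw
Hunk 2: at line 1 remove [fldv,rim] add [ixilx] -> 7 lines: nfusl glwjd ixilx hrd rnzyn yhcn kegtw
Hunk 3: at line 1 remove [ixilx,hrd,rnzyn] add [wli] -> 5 lines: nfusl glwjd wli yhcn kegtw
Hunk 4: at line 2 remove [wli,yhcn] add [ggz,zqh,fim] -> 6 lines: nfusl glwjd ggz zqh fim kegtw
Hunk 5: at line 2 remove [ggz,zqh] add [vqqwz,vekf] -> 6 lines: nfusl glwjd vqqwz vekf fim kegtw
Hunk 6: at line 1 remove [glwjd,vqqwz,vekf] add [jsis] -> 4 lines: nfusl jsis fim kegtw
Hunk 7: at line 1 remove [jsis,fim] add [eomb,tenbr] -> 4 lines: nfusl eomb tenbr kegtw
Final line count: 4

Answer: 4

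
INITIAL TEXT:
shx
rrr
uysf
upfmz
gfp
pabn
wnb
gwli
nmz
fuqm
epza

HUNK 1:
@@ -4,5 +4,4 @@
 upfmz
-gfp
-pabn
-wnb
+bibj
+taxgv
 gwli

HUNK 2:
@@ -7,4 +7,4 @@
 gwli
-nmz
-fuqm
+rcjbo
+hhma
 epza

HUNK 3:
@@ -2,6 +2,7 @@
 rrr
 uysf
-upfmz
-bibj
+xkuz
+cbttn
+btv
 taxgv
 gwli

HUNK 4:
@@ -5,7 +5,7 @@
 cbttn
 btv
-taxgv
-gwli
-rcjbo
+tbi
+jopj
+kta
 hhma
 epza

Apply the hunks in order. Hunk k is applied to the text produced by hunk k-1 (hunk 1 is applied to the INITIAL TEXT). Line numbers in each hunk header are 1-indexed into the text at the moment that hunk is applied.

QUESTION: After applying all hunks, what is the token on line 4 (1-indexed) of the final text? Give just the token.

Hunk 1: at line 4 remove [gfp,pabn,wnb] add [bibj,taxgv] -> 10 lines: shx rrr uysf upfmz bibj taxgv gwli nmz fuqm epza
Hunk 2: at line 7 remove [nmz,fuqm] add [rcjbo,hhma] -> 10 lines: shx rrr uysf upfmz bibj taxgv gwli rcjbo hhma epza
Hunk 3: at line 2 remove [upfmz,bibj] add [xkuz,cbttn,btv] -> 11 lines: shx rrr uysf xkuz cbttn btv taxgv gwli rcjbo hhma epza
Hunk 4: at line 5 remove [taxgv,gwli,rcjbo] add [tbi,jopj,kta] -> 11 lines: shx rrr uysf xkuz cbttn btv tbi jopj kta hhma epza
Final line 4: xkuz

Answer: xkuz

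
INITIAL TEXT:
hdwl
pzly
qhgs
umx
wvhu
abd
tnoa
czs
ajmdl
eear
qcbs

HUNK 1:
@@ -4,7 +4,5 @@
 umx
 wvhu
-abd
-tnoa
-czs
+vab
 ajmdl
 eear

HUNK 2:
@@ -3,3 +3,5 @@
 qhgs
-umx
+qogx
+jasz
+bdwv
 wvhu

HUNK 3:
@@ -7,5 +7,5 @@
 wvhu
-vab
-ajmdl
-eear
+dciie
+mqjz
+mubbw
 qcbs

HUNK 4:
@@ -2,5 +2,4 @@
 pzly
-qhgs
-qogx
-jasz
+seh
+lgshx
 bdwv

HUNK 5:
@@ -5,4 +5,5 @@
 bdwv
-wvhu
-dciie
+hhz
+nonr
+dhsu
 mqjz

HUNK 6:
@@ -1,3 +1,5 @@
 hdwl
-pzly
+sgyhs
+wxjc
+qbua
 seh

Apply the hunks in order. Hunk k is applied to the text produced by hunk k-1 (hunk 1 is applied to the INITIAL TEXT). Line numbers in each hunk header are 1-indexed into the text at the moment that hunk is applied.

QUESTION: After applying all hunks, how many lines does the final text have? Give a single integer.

Answer: 13

Derivation:
Hunk 1: at line 4 remove [abd,tnoa,czs] add [vab] -> 9 lines: hdwl pzly qhgs umx wvhu vab ajmdl eear qcbs
Hunk 2: at line 3 remove [umx] add [qogx,jasz,bdwv] -> 11 lines: hdwl pzly qhgs qogx jasz bdwv wvhu vab ajmdl eear qcbs
Hunk 3: at line 7 remove [vab,ajmdl,eear] add [dciie,mqjz,mubbw] -> 11 lines: hdwl pzly qhgs qogx jasz bdwv wvhu dciie mqjz mubbw qcbs
Hunk 4: at line 2 remove [qhgs,qogx,jasz] add [seh,lgshx] -> 10 lines: hdwl pzly seh lgshx bdwv wvhu dciie mqjz mubbw qcbs
Hunk 5: at line 5 remove [wvhu,dciie] add [hhz,nonr,dhsu] -> 11 lines: hdwl pzly seh lgshx bdwv hhz nonr dhsu mqjz mubbw qcbs
Hunk 6: at line 1 remove [pzly] add [sgyhs,wxjc,qbua] -> 13 lines: hdwl sgyhs wxjc qbua seh lgshx bdwv hhz nonr dhsu mqjz mubbw qcbs
Final line count: 13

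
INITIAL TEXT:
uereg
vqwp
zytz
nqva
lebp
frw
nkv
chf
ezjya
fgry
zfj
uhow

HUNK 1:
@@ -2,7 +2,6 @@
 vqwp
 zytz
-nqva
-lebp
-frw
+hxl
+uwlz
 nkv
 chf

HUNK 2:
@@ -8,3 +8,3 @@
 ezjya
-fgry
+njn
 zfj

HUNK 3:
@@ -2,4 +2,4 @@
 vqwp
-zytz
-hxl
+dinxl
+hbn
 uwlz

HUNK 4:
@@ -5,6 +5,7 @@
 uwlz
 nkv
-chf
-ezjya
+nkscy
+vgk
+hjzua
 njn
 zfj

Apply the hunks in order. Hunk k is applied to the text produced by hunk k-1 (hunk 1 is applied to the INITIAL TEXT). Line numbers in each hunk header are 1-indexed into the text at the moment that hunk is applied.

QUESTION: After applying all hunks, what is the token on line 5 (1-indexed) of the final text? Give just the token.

Hunk 1: at line 2 remove [nqva,lebp,frw] add [hxl,uwlz] -> 11 lines: uereg vqwp zytz hxl uwlz nkv chf ezjya fgry zfj uhow
Hunk 2: at line 8 remove [fgry] add [njn] -> 11 lines: uereg vqwp zytz hxl uwlz nkv chf ezjya njn zfj uhow
Hunk 3: at line 2 remove [zytz,hxl] add [dinxl,hbn] -> 11 lines: uereg vqwp dinxl hbn uwlz nkv chf ezjya njn zfj uhow
Hunk 4: at line 5 remove [chf,ezjya] add [nkscy,vgk,hjzua] -> 12 lines: uereg vqwp dinxl hbn uwlz nkv nkscy vgk hjzua njn zfj uhow
Final line 5: uwlz

Answer: uwlz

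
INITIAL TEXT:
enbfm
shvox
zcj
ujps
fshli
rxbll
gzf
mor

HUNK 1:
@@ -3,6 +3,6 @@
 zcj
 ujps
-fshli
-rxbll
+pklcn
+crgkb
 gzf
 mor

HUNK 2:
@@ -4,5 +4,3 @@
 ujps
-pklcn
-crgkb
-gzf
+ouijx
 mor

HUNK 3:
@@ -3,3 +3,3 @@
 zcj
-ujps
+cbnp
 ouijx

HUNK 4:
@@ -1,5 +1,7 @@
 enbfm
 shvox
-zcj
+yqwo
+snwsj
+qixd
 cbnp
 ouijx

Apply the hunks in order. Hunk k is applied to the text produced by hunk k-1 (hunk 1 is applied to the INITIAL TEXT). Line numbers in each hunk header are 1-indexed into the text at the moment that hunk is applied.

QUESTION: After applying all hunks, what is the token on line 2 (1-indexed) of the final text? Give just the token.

Hunk 1: at line 3 remove [fshli,rxbll] add [pklcn,crgkb] -> 8 lines: enbfm shvox zcj ujps pklcn crgkb gzf mor
Hunk 2: at line 4 remove [pklcn,crgkb,gzf] add [ouijx] -> 6 lines: enbfm shvox zcj ujps ouijx mor
Hunk 3: at line 3 remove [ujps] add [cbnp] -> 6 lines: enbfm shvox zcj cbnp ouijx mor
Hunk 4: at line 1 remove [zcj] add [yqwo,snwsj,qixd] -> 8 lines: enbfm shvox yqwo snwsj qixd cbnp ouijx mor
Final line 2: shvox

Answer: shvox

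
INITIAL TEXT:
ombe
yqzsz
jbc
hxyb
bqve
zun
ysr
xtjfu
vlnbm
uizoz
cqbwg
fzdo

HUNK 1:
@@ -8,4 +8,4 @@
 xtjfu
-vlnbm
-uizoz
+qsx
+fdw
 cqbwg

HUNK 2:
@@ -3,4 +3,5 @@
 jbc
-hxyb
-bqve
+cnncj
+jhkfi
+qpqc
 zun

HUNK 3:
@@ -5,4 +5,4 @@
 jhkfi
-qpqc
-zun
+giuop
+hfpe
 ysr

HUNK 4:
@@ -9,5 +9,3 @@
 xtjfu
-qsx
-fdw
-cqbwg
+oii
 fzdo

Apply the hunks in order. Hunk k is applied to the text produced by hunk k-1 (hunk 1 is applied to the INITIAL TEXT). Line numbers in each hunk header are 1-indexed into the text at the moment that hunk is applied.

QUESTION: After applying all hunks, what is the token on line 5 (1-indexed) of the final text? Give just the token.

Answer: jhkfi

Derivation:
Hunk 1: at line 8 remove [vlnbm,uizoz] add [qsx,fdw] -> 12 lines: ombe yqzsz jbc hxyb bqve zun ysr xtjfu qsx fdw cqbwg fzdo
Hunk 2: at line 3 remove [hxyb,bqve] add [cnncj,jhkfi,qpqc] -> 13 lines: ombe yqzsz jbc cnncj jhkfi qpqc zun ysr xtjfu qsx fdw cqbwg fzdo
Hunk 3: at line 5 remove [qpqc,zun] add [giuop,hfpe] -> 13 lines: ombe yqzsz jbc cnncj jhkfi giuop hfpe ysr xtjfu qsx fdw cqbwg fzdo
Hunk 4: at line 9 remove [qsx,fdw,cqbwg] add [oii] -> 11 lines: ombe yqzsz jbc cnncj jhkfi giuop hfpe ysr xtjfu oii fzdo
Final line 5: jhkfi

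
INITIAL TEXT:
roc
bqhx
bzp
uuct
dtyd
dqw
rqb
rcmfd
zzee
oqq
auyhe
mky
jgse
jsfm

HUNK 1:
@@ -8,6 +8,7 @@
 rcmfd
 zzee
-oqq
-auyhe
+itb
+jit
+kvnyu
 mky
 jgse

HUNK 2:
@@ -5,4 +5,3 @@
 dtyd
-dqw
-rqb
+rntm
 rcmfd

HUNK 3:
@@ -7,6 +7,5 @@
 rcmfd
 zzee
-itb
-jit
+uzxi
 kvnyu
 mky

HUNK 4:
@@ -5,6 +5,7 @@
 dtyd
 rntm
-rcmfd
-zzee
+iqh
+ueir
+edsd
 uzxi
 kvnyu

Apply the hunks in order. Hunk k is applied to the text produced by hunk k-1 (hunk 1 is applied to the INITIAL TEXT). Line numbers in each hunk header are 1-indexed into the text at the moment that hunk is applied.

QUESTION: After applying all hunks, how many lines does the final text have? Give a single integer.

Answer: 14

Derivation:
Hunk 1: at line 8 remove [oqq,auyhe] add [itb,jit,kvnyu] -> 15 lines: roc bqhx bzp uuct dtyd dqw rqb rcmfd zzee itb jit kvnyu mky jgse jsfm
Hunk 2: at line 5 remove [dqw,rqb] add [rntm] -> 14 lines: roc bqhx bzp uuct dtyd rntm rcmfd zzee itb jit kvnyu mky jgse jsfm
Hunk 3: at line 7 remove [itb,jit] add [uzxi] -> 13 lines: roc bqhx bzp uuct dtyd rntm rcmfd zzee uzxi kvnyu mky jgse jsfm
Hunk 4: at line 5 remove [rcmfd,zzee] add [iqh,ueir,edsd] -> 14 lines: roc bqhx bzp uuct dtyd rntm iqh ueir edsd uzxi kvnyu mky jgse jsfm
Final line count: 14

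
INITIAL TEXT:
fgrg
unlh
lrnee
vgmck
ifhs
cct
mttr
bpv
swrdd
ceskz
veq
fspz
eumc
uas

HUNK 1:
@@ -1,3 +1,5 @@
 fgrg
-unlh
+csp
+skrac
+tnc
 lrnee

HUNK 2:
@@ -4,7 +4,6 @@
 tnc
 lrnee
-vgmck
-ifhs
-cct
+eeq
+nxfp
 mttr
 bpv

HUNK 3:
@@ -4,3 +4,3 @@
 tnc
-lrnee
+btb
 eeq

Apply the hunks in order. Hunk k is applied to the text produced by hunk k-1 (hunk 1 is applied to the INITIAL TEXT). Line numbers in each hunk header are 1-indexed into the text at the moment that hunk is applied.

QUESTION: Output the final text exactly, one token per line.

Answer: fgrg
csp
skrac
tnc
btb
eeq
nxfp
mttr
bpv
swrdd
ceskz
veq
fspz
eumc
uas

Derivation:
Hunk 1: at line 1 remove [unlh] add [csp,skrac,tnc] -> 16 lines: fgrg csp skrac tnc lrnee vgmck ifhs cct mttr bpv swrdd ceskz veq fspz eumc uas
Hunk 2: at line 4 remove [vgmck,ifhs,cct] add [eeq,nxfp] -> 15 lines: fgrg csp skrac tnc lrnee eeq nxfp mttr bpv swrdd ceskz veq fspz eumc uas
Hunk 3: at line 4 remove [lrnee] add [btb] -> 15 lines: fgrg csp skrac tnc btb eeq nxfp mttr bpv swrdd ceskz veq fspz eumc uas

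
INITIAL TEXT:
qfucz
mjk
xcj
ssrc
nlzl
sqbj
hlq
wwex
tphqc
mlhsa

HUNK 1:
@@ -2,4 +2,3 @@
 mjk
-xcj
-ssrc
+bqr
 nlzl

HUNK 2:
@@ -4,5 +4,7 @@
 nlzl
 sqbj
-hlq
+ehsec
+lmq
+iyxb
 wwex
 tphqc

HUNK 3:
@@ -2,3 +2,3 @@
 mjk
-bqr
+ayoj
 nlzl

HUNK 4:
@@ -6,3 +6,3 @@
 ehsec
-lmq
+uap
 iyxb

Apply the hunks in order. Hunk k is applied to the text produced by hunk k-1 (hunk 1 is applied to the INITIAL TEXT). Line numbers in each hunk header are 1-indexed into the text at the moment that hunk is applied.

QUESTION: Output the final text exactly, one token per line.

Answer: qfucz
mjk
ayoj
nlzl
sqbj
ehsec
uap
iyxb
wwex
tphqc
mlhsa

Derivation:
Hunk 1: at line 2 remove [xcj,ssrc] add [bqr] -> 9 lines: qfucz mjk bqr nlzl sqbj hlq wwex tphqc mlhsa
Hunk 2: at line 4 remove [hlq] add [ehsec,lmq,iyxb] -> 11 lines: qfucz mjk bqr nlzl sqbj ehsec lmq iyxb wwex tphqc mlhsa
Hunk 3: at line 2 remove [bqr] add [ayoj] -> 11 lines: qfucz mjk ayoj nlzl sqbj ehsec lmq iyxb wwex tphqc mlhsa
Hunk 4: at line 6 remove [lmq] add [uap] -> 11 lines: qfucz mjk ayoj nlzl sqbj ehsec uap iyxb wwex tphqc mlhsa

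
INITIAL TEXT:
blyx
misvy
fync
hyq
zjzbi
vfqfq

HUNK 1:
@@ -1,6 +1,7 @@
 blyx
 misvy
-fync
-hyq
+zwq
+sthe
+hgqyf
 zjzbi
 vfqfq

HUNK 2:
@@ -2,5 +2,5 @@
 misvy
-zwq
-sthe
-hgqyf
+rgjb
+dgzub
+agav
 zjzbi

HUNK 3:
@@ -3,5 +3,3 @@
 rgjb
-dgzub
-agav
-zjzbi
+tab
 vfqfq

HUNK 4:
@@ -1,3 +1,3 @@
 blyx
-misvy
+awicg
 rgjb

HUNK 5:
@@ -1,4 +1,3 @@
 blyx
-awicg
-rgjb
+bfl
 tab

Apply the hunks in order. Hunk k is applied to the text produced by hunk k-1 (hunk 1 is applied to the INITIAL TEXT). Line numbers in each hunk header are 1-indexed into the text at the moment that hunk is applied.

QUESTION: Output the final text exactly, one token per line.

Answer: blyx
bfl
tab
vfqfq

Derivation:
Hunk 1: at line 1 remove [fync,hyq] add [zwq,sthe,hgqyf] -> 7 lines: blyx misvy zwq sthe hgqyf zjzbi vfqfq
Hunk 2: at line 2 remove [zwq,sthe,hgqyf] add [rgjb,dgzub,agav] -> 7 lines: blyx misvy rgjb dgzub agav zjzbi vfqfq
Hunk 3: at line 3 remove [dgzub,agav,zjzbi] add [tab] -> 5 lines: blyx misvy rgjb tab vfqfq
Hunk 4: at line 1 remove [misvy] add [awicg] -> 5 lines: blyx awicg rgjb tab vfqfq
Hunk 5: at line 1 remove [awicg,rgjb] add [bfl] -> 4 lines: blyx bfl tab vfqfq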